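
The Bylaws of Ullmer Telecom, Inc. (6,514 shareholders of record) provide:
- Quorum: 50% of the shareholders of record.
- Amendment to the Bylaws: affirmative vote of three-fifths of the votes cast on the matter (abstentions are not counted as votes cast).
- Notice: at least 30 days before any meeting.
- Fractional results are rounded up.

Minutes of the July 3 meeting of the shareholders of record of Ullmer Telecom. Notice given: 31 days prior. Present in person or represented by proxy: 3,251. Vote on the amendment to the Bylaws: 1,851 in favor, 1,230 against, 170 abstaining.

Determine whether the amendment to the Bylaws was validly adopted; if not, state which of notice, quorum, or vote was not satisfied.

Notice: 31 days given; 30 required. Satisfied.
Quorum: 50% of 6,514 = 3,257; 3,251 present. Not satisfied.
Vote: requires three-fifths of the votes cast (3,251 − 170 abstaining = 3,081); 3/5 of 3081 = 1848.60, rounded up to 1849, so 1,849 needed; 1,851 in favor. Satisfied.

Invalid — quorum requirement not satisfied.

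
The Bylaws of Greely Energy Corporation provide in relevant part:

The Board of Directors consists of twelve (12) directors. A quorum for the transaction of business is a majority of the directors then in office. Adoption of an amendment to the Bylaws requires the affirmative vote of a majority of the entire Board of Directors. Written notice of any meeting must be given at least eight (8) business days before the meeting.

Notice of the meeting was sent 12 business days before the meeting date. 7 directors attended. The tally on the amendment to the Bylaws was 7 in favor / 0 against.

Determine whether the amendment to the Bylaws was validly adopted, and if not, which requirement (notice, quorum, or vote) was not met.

Notice: 12 business days given; 8 required (12 ≥ 8). Satisfied.
Quorum: 7 present; quorum is 7. Satisfied.
Vote: the amendment to the Bylaws requires a majority of the entire Board of Directors (12). A majority of 12 is 7, so 7 affirmative votes are needed; 7 voted in favor. Satisfied.

Valid — all requirements satisfied.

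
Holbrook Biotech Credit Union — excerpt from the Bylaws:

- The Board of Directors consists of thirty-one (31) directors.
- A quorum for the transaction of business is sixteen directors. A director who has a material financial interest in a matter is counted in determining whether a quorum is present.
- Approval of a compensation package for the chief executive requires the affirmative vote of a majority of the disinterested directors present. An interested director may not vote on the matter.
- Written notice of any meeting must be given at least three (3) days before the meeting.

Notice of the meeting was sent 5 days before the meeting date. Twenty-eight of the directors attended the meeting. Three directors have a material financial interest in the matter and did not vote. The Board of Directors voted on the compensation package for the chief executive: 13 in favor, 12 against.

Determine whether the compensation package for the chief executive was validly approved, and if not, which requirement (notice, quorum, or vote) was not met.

Notice: 5 days given; 3 required (5 ≥ 3). Satisfied.
Quorum: 28 present (interested directors count toward quorum); quorum is 16. Satisfied.
Vote: the compensation package for the chief executive requires a majority of the disinterested directors present (28 − 3 = 25). A majority of 25 is 13, so 13 affirmative votes are needed; 13 voted in favor. Satisfied.

Valid — all requirements satisfied.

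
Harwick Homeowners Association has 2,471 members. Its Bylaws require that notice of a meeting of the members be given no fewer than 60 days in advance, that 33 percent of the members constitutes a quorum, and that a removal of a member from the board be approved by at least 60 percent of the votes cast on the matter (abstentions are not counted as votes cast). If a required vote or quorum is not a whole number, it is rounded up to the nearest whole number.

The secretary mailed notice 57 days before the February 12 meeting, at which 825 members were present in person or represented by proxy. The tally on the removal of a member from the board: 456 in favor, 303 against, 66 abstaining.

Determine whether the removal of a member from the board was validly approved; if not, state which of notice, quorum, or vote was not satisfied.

Invalid — notice requirement not satisfied.

Notice: 57 days given; 60 required. Not satisfied.
Quorum: 33% of 2,471 = 815.43, rounded up to 816; 825 present. Satisfied.
Vote: requires three-fifths of the votes cast (825 − 66 abstaining = 759); 3/5 of 759 = 455.40, rounded up to 456, so 456 needed; 456 in favor. Satisfied.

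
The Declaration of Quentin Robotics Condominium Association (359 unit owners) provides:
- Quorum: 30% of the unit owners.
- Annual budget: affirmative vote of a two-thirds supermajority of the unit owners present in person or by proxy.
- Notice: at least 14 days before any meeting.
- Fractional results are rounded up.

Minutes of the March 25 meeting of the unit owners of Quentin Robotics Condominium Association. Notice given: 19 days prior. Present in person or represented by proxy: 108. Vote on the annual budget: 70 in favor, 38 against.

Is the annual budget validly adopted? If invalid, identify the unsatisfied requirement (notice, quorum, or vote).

Invalid — vote requirement not satisfied.

Notice: 19 days given; 14 required. Satisfied.
Quorum: 30% of 359 = 107.70, rounded up to 108; 108 present. Satisfied.
Vote: requires two-thirds of those present (108); 2/3 of 108 = 72, so 72 needed; 70 in favor. Not satisfied.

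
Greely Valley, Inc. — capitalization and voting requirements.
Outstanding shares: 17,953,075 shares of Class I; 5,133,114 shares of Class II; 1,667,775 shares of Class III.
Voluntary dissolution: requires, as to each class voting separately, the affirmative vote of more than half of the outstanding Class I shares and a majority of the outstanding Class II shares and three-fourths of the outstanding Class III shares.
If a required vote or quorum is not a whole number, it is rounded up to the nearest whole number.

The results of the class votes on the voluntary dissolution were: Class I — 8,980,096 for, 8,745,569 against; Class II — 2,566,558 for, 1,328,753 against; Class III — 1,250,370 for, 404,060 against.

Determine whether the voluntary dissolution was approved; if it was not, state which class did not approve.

Not approved — the Class III shares did not give the required vote.

Class I: a majority of 17953075 is 8976538; 8,976,538 required, 8,980,096 in favor — approved.
Class II: a majority of 5133114 is 2566558; 2,566,558 required, 2,566,558 in favor — approved.
Class III: 3/4 of 1667775 = 1250831.25, rounded up to 1250832; 1,250,832 required, 1,250,370 in favor — not approved.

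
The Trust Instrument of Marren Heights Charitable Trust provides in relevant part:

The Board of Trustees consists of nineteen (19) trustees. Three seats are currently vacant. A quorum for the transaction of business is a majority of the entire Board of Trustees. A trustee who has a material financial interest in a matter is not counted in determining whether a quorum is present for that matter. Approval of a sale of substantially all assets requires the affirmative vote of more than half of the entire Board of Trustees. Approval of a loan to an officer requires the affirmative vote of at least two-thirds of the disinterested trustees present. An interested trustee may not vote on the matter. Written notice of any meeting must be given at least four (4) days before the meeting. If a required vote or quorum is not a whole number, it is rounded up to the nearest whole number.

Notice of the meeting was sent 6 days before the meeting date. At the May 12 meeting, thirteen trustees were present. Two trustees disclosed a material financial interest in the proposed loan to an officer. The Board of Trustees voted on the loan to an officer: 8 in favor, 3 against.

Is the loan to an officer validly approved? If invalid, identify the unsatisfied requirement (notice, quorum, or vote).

Valid — all requirements satisfied.

Notice: 6 days given; 4 required (6 ≥ 4). Satisfied.
Quorum: 13 present, but the 2 interested trustees do not count, leaving 11. Quorum is 10. Satisfied.
Vote: the loan to an officer requires two-thirds of the disinterested trustees present (13 − 2 = 11). 2/3 of 11 = 7.33, rounded up to 8, so 8 affirmative votes are needed; 8 voted in favor. Satisfied.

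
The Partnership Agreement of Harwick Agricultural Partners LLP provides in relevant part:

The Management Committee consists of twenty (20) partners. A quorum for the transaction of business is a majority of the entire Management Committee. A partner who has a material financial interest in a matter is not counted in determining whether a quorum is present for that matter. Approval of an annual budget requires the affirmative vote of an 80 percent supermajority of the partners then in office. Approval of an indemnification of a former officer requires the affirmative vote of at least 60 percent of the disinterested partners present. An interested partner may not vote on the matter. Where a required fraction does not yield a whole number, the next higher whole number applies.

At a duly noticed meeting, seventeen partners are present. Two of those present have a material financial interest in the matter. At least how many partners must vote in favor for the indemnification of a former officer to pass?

The indemnification of a former officer requires three-fifths of the disinterested partners present (17 − 2 = 15).
3/5 of 15 = 9.

9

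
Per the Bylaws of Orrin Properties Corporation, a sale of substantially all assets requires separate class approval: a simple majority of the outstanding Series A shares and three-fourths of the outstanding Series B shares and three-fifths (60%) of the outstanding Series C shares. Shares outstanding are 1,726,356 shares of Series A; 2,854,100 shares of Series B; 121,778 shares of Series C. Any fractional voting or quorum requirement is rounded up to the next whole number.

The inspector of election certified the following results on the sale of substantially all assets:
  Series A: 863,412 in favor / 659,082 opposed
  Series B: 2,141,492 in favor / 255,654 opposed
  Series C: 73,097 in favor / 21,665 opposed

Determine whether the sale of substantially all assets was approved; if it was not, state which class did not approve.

Series A: a majority of 1726356 is 863179; 863,179 required, 863,412 in favor — approved.
Series B: 3/4 of 2854100 = 2140575; 2,140,575 required, 2,141,492 in favor — approved.
Series C: 3/5 of 121778 = 73066.80, rounded up to 73067; 73,067 required, 73,097 in favor — approved.

Approved — every class gave the required vote.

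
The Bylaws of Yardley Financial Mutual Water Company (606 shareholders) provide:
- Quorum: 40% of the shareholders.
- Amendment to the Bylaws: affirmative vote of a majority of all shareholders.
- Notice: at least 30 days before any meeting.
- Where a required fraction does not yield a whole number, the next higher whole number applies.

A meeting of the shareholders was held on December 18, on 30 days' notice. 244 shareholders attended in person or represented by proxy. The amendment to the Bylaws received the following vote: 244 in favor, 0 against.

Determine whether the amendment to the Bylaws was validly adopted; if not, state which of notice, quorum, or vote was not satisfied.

Invalid — vote requirement not satisfied.

Notice: 30 days given; 30 required. Satisfied.
Quorum: 40% of 606 = 242.40, rounded up to 243; 244 present. Satisfied.
Vote: requires a majority of all shareholders (606); a majority of 606 is 304, so 304 needed; 244 in favor. Not satisfied.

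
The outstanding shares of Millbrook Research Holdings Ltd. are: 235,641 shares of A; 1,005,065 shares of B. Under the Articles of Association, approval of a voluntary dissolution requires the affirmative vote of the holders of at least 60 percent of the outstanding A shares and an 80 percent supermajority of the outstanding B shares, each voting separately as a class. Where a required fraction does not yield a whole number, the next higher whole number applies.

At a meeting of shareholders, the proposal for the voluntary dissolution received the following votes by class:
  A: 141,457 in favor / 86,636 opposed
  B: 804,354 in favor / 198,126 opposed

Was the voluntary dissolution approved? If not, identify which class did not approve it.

Approved — every class gave the required vote.

A: 3/5 of 235641 = 141384.60, rounded up to 141385; 141,385 required, 141,457 in favor — approved.
B: 4/5 of 1005065 = 804052; 804,052 required, 804,354 in favor — approved.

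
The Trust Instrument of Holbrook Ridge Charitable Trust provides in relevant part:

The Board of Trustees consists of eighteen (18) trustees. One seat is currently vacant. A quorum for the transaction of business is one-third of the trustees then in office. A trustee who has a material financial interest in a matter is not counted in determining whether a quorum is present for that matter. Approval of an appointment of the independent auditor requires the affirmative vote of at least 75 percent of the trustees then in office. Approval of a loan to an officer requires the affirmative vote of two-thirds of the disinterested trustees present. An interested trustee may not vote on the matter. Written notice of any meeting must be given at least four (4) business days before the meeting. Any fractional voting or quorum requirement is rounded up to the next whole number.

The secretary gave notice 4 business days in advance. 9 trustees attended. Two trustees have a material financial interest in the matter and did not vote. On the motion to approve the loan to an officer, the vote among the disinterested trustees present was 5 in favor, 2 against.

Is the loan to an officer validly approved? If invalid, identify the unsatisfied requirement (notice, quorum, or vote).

Valid — all requirements satisfied.

Notice: 4 business days given; 4 required (4 ≥ 4). Satisfied.
Quorum: 9 present, but the 2 interested trustees do not count, leaving 7. Quorum is 6. Satisfied.
Vote: the loan to an officer requires two-thirds of the disinterested trustees present (9 − 2 = 7). 2/3 of 7 = 4.67, rounded up to 5, so 5 affirmative votes are needed; 5 voted in favor. Satisfied.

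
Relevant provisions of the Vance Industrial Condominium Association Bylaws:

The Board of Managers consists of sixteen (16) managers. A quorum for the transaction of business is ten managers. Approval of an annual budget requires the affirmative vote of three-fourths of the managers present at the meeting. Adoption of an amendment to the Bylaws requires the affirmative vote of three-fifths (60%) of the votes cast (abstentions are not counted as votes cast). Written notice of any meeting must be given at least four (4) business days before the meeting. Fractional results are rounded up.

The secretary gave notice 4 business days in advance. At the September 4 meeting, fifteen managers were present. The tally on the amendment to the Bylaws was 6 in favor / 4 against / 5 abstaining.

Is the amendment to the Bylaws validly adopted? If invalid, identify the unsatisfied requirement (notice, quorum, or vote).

Valid — all requirements satisfied.

Notice: 4 business days given; 4 required (4 ≥ 4). Satisfied.
Quorum: 15 present; quorum is 10. Satisfied.
Vote: the amendment to the Bylaws requires three-fifths of the votes cast (15 present − 5 abstaining = 10). 3/5 of 10 = 6, so 6 affirmative votes are needed; 6 voted in favor. Satisfied.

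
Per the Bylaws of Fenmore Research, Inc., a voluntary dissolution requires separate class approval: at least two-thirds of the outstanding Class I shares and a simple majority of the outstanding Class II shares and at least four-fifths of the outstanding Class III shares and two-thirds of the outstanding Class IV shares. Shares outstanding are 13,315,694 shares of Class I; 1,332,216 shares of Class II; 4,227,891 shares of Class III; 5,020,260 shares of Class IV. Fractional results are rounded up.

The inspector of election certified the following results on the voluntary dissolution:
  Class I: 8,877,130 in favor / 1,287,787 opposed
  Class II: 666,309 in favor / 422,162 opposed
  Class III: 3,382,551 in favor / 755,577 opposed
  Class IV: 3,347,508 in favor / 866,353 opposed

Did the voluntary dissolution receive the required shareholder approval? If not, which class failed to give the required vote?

Approved — every class gave the required vote.

Class I: 2/3 of 13315694 = 8877129.33, rounded up to 8877130; 8,877,130 required, 8,877,130 in favor — approved.
Class II: a majority of 1332216 is 666109; 666,109 required, 666,309 in favor — approved.
Class III: 4/5 of 4227891 = 3382312.80, rounded up to 3382313; 3,382,313 required, 3,382,551 in favor — approved.
Class IV: 2/3 of 5020260 = 3346840; 3,346,840 required, 3,347,508 in favor — approved.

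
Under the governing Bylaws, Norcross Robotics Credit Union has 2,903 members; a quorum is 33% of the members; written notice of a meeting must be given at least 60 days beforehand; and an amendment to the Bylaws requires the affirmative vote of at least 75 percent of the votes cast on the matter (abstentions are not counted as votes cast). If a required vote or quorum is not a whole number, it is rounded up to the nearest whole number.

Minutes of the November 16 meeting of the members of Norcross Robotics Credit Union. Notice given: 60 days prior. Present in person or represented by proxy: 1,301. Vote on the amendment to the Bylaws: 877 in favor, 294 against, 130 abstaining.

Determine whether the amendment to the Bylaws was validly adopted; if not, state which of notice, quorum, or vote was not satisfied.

Notice: 60 days given; 60 required. Satisfied.
Quorum: 33% of 2,903 = 957.99, rounded up to 958; 1,301 present. Satisfied.
Vote: requires three-fourths of the votes cast (1,301 − 130 abstaining = 1,171); 3/4 of 1171 = 878.25, rounded up to 879, so 879 needed; 877 in favor. Not satisfied.

Invalid — vote requirement not satisfied.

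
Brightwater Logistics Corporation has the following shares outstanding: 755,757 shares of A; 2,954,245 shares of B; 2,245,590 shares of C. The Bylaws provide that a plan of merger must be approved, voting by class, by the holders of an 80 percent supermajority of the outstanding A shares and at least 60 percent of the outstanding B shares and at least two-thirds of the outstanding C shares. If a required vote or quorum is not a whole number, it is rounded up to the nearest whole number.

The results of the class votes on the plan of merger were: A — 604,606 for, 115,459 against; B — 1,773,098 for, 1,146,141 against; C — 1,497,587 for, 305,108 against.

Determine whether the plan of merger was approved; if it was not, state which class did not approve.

A: 4/5 of 755757 = 604605.60, rounded up to 604606; 604,606 required, 604,606 in favor — approved.
B: 3/5 of 2954245 = 1772547; 1,772,547 required, 1,773,098 in favor — approved.
C: 2/3 of 2245590 = 1497060; 1,497,060 required, 1,497,587 in favor — approved.

Approved — every class gave the required vote.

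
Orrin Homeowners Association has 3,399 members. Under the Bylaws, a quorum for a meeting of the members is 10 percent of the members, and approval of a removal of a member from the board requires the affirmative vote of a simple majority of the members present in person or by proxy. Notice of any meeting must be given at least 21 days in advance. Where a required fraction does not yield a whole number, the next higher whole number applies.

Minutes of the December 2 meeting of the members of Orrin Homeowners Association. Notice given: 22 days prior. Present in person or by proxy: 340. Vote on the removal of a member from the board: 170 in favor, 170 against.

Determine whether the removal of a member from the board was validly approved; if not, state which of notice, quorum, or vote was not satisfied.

Invalid — vote requirement not satisfied.

Notice: 22 days given; 21 required. Satisfied.
Quorum: 10% of 3,399 = 339.90, rounded up to 340; 340 present. Satisfied.
Vote: requires a majority of those present (340); a majority of 340 is 171, so 171 needed; 170 in favor. Not satisfied.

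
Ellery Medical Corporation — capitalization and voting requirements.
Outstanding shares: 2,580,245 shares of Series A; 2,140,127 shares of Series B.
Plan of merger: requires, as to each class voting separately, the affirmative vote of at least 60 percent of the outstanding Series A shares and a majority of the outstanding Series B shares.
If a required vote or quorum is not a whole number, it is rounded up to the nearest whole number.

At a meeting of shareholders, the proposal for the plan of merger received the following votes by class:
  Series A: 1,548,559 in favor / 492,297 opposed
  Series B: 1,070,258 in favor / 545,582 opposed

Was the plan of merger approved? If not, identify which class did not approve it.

Approved — every class gave the required vote.

Series A: 3/5 of 2580245 = 1548147; 1,548,147 required, 1,548,559 in favor — approved.
Series B: a majority of 2140127 is 1070064; 1,070,064 required, 1,070,258 in favor — approved.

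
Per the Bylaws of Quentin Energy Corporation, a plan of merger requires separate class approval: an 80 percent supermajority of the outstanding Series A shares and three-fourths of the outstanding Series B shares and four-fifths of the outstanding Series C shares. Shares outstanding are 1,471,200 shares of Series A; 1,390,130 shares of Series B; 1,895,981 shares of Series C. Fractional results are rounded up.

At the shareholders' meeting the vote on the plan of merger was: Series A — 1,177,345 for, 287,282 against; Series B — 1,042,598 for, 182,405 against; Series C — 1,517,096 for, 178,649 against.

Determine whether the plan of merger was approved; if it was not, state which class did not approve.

Approved — every class gave the required vote.

Series A: 4/5 of 1471200 = 1176960; 1,176,960 required, 1,177,345 in favor — approved.
Series B: 3/4 of 1390130 = 1042597.50, rounded up to 1042598; 1,042,598 required, 1,042,598 in favor — approved.
Series C: 4/5 of 1895981 = 1516784.80, rounded up to 1516785; 1,516,785 required, 1,517,096 in favor — approved.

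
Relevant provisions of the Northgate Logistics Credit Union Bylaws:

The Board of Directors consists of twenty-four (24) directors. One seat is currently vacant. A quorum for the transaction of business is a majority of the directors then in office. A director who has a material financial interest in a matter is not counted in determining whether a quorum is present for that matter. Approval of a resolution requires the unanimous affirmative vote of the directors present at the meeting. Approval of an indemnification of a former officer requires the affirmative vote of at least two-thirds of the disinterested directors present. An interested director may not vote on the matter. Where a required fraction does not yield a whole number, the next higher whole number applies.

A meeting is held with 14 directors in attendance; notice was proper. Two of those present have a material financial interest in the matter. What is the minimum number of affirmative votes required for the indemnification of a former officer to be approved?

8

The indemnification of a former officer requires two-thirds of the disinterested directors present (14 − 2 = 12).
2/3 of 12 = 8.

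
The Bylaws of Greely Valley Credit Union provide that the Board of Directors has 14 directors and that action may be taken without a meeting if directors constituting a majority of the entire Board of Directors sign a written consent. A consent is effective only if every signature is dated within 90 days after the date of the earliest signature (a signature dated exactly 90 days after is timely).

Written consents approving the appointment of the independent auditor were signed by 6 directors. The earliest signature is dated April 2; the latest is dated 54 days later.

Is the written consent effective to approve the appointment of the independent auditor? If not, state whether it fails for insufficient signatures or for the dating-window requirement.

Not effective — insufficient signatures.

Signatures required: a majority of 14 — a majority of 14 is 8, so 8 needed; 6 signed. Insufficient.
Dating window: the latest signature is 54 days after the earliest; the limit is 90 days. Within the window.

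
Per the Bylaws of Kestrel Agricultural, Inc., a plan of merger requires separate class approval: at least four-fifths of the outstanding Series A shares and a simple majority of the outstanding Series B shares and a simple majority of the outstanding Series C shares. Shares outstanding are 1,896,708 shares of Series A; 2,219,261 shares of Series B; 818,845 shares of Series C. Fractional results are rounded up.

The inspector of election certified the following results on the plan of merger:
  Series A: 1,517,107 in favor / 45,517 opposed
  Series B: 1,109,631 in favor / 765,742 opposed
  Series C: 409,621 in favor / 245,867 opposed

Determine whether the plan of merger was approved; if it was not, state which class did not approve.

Not approved — the Series A shares did not give the required vote.

Series A: 4/5 of 1896708 = 1517366.40, rounded up to 1517367; 1,517,367 required, 1,517,107 in favor — not approved.
Series B: a majority of 2219261 is 1109631; 1,109,631 required, 1,109,631 in favor — approved.
Series C: a majority of 818845 is 409423; 409,423 required, 409,621 in favor — approved.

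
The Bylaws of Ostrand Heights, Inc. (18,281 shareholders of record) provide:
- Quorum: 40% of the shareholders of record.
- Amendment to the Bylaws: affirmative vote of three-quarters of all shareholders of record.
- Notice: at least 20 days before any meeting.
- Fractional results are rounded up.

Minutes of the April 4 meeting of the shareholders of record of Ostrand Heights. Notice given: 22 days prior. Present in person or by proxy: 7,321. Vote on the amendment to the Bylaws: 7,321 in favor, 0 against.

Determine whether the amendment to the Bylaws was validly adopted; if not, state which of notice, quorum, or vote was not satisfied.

Notice: 22 days given; 20 required. Satisfied.
Quorum: 40% of 18,281 = 7,312.40, rounded up to 7,313; 7,321 present. Satisfied.
Vote: requires three-fourths of all shareholders of record (18,281); 3/4 of 18281 = 13710.75, rounded up to 13711, so 13,711 needed; 7,321 in favor. Not satisfied.

Invalid — vote requirement not satisfied.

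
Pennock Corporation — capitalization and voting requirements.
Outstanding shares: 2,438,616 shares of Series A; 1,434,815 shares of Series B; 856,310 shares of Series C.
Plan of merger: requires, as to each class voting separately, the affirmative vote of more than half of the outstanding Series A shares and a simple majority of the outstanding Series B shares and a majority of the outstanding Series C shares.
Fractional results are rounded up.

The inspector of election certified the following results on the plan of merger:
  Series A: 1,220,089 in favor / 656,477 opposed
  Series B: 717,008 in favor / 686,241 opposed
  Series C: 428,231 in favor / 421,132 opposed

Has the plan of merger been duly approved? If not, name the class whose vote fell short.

Not approved — the Series B shares did not give the required vote.

Series A: a majority of 2438616 is 1219309; 1,219,309 required, 1,220,089 in favor — approved.
Series B: a majority of 1434815 is 717408; 717,408 required, 717,008 in favor — not approved.
Series C: a majority of 856310 is 428156; 428,156 required, 428,231 in favor — approved.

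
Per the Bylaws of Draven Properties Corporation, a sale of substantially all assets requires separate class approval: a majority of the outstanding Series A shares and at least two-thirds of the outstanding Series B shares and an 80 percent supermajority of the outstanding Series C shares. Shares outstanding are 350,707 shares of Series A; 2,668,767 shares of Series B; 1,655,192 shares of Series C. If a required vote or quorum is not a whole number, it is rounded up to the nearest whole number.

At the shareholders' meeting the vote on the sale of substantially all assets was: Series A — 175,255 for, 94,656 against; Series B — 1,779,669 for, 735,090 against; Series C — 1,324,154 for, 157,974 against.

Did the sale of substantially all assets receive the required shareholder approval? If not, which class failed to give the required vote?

Series A: a majority of 350707 is 175354; 175,354 required, 175,255 in favor — not approved.
Series B: 2/3 of 2668767 = 1779178; 1,779,178 required, 1,779,669 in favor — approved.
Series C: 4/5 of 1655192 = 1324153.60, rounded up to 1324154; 1,324,154 required, 1,324,154 in favor — approved.

Not approved — the Series A shares did not give the required vote.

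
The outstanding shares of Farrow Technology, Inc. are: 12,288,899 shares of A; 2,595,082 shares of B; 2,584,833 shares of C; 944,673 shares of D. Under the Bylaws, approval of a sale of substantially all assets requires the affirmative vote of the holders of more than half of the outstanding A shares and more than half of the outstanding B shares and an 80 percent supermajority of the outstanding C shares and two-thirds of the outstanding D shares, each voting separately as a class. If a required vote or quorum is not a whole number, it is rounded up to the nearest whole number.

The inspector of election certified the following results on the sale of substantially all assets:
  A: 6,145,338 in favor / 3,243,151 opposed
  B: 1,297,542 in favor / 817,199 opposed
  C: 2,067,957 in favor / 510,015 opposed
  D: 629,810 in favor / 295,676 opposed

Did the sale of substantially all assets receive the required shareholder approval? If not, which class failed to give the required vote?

Approved — every class gave the required vote.

A: a majority of 12288899 is 6144450; 6,144,450 required, 6,145,338 in favor — approved.
B: a majority of 2595082 is 1297542; 1,297,542 required, 1,297,542 in favor — approved.
C: 4/5 of 2584833 = 2067866.40, rounded up to 2067867; 2,067,867 required, 2,067,957 in favor — approved.
D: 2/3 of 944673 = 629782; 629,782 required, 629,810 in favor — approved.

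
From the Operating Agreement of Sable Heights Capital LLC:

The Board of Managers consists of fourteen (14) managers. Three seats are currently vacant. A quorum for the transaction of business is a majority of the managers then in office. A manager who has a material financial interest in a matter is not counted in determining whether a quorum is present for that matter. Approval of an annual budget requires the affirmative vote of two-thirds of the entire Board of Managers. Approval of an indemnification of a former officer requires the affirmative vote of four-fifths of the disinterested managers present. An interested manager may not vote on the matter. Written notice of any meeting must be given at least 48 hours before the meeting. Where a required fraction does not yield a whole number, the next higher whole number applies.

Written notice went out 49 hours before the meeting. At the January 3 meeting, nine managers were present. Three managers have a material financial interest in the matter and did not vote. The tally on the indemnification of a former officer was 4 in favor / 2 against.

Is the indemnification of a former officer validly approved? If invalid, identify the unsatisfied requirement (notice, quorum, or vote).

Notice: 49 hours given; 48 required (49 ≥ 48). Satisfied.
Quorum: 9 present, but the 3 interested managers do not count, leaving 6. Quorum is 6. Satisfied.
Vote: the indemnification of a former officer requires four-fifths of the disinterested managers present (9 − 3 = 6). 4/5 of 6 = 4.80, rounded up to 5, so 5 affirmative votes are needed; 4 voted in favor. Not satisfied.

Invalid — vote requirement not satisfied.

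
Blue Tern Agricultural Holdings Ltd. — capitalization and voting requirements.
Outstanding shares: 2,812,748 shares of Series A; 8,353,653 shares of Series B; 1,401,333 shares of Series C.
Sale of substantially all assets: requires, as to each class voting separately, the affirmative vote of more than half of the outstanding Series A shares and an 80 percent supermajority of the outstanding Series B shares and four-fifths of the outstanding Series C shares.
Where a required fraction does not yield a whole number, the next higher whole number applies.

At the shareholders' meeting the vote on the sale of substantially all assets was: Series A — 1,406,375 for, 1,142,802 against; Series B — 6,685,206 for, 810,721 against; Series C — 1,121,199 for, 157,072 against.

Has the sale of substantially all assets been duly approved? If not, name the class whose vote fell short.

Approved — every class gave the required vote.

Series A: a majority of 2812748 is 1406375; 1,406,375 required, 1,406,375 in favor — approved.
Series B: 4/5 of 8353653 = 6682922.40, rounded up to 6682923; 6,682,923 required, 6,685,206 in favor — approved.
Series C: 4/5 of 1401333 = 1121066.40, rounded up to 1121067; 1,121,067 required, 1,121,199 in favor — approved.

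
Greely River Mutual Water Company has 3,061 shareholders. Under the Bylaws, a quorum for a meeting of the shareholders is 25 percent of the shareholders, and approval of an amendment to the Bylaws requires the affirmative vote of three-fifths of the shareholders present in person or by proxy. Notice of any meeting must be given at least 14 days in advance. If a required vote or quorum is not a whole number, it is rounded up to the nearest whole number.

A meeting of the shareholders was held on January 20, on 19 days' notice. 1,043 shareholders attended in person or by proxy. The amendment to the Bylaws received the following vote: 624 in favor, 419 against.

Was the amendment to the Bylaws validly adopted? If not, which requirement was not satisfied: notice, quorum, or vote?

Notice: 19 days given; 14 required. Satisfied.
Quorum: 25% of 3,061 = 765.25, rounded up to 766; 1,043 present. Satisfied.
Vote: requires three-fifths of those present (1,043); 3/5 of 1043 = 625.80, rounded up to 626, so 626 needed; 624 in favor. Not satisfied.

Invalid — vote requirement not satisfied.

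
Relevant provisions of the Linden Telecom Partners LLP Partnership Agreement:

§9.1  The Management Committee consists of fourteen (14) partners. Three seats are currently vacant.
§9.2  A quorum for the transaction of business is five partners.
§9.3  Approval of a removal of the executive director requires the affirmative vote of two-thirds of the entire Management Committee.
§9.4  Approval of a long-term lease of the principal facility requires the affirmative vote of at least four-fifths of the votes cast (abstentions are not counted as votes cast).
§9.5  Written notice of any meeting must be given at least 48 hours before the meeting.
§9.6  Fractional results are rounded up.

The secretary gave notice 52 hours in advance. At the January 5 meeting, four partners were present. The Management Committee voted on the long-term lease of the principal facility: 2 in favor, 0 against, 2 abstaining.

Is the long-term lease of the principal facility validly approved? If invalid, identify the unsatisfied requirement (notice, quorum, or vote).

Notice: 52 hours given; 48 required (52 ≥ 48). Satisfied.
Quorum: 4 present; quorum is 5. Not satisfied.
Vote: the long-term lease of the principal facility requires four-fifths of the votes cast (4 present − 2 abstaining = 2). 4/5 of 2 = 1.60, rounded up to 2, so 2 affirmative votes are needed; 2 voted in favor. Satisfied. (Moot — without a quorum no business can be validly transacted.)

Invalid — quorum requirement not satisfied.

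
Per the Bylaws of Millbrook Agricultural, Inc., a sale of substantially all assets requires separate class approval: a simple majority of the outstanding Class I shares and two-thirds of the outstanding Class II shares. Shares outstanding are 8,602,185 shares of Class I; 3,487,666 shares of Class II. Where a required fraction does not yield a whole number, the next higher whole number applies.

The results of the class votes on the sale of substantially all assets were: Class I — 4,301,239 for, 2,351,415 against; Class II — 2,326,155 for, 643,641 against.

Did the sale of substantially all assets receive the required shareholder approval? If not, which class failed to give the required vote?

Approved — every class gave the required vote.

Class I: a majority of 8602185 is 4301093; 4,301,093 required, 4,301,239 in favor — approved.
Class II: 2/3 of 3487666 = 2325110.67, rounded up to 2325111; 2,325,111 required, 2,326,155 in favor — approved.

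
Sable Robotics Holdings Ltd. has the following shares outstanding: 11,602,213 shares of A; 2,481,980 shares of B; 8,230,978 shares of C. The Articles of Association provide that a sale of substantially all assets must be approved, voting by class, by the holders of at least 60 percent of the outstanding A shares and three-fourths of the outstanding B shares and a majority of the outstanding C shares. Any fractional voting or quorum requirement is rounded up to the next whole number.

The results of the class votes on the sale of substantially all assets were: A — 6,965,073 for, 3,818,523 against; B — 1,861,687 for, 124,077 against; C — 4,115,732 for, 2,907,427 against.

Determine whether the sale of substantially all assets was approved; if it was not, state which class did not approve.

Approved — every class gave the required vote.

A: 3/5 of 11602213 = 6961327.80, rounded up to 6961328; 6,961,328 required, 6,965,073 in favor — approved.
B: 3/4 of 2481980 = 1861485; 1,861,485 required, 1,861,687 in favor — approved.
C: a majority of 8230978 is 4115490; 4,115,490 required, 4,115,732 in favor — approved.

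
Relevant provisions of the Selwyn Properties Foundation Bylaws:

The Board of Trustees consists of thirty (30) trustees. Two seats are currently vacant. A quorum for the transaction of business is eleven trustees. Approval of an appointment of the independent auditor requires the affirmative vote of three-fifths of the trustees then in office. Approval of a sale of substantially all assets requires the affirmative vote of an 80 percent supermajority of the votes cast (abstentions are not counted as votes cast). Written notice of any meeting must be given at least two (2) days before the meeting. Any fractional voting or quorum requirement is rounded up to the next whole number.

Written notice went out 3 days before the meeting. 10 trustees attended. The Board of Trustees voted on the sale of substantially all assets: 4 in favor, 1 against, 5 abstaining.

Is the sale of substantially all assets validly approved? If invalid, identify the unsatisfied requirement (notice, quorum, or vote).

Invalid — quorum requirement not satisfied.

Notice: 3 days given; 2 required (3 ≥ 2). Satisfied.
Quorum: 10 present; quorum is 11. Not satisfied.
Vote: the sale of substantially all assets requires four-fifths of the votes cast (10 present − 5 abstaining = 5). 4/5 of 5 = 4, so 4 affirmative votes are needed; 4 voted in favor. Satisfied. (Moot — without a quorum no business can be validly transacted.)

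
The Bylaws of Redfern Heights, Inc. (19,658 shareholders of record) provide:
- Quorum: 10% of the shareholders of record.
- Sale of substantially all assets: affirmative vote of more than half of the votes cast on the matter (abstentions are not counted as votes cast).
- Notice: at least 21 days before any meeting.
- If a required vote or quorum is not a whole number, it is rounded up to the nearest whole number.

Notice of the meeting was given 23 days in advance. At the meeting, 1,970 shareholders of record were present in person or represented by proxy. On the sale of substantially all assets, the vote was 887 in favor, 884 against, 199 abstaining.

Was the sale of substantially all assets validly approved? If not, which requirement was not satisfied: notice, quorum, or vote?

Valid — all requirements satisfied.

Notice: 23 days given; 21 required. Satisfied.
Quorum: 10% of 19,658 = 1,965.80, rounded up to 1,966; 1,970 present. Satisfied.
Vote: requires a majority of the votes cast (1,970 − 199 abstaining = 1,771); a majority of 1771 is 886, so 886 needed; 887 in favor. Satisfied.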